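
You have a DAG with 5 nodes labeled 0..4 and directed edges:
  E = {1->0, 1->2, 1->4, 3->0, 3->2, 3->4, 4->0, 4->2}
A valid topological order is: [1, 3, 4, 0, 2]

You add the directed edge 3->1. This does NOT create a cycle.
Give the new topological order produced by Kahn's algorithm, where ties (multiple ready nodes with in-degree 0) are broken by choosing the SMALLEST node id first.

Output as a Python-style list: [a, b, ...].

Old toposort: [1, 3, 4, 0, 2]
Added edge: 3->1
Position of 3 (1) > position of 1 (0). Must reorder: 3 must now come before 1.
Run Kahn's algorithm (break ties by smallest node id):
  initial in-degrees: [3, 1, 3, 0, 2]
  ready (indeg=0): [3]
  pop 3: indeg[0]->2; indeg[1]->0; indeg[2]->2; indeg[4]->1 | ready=[1] | order so far=[3]
  pop 1: indeg[0]->1; indeg[2]->1; indeg[4]->0 | ready=[4] | order so far=[3, 1]
  pop 4: indeg[0]->0; indeg[2]->0 | ready=[0, 2] | order so far=[3, 1, 4]
  pop 0: no out-edges | ready=[2] | order so far=[3, 1, 4, 0]
  pop 2: no out-edges | ready=[] | order so far=[3, 1, 4, 0, 2]
  Result: [3, 1, 4, 0, 2]

Answer: [3, 1, 4, 0, 2]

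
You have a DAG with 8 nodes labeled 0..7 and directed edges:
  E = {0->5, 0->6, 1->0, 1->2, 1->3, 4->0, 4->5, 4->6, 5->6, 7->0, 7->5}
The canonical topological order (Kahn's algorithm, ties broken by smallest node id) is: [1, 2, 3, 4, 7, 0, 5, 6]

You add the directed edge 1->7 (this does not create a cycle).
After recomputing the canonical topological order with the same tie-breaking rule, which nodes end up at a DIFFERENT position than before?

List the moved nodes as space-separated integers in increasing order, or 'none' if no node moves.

Old toposort: [1, 2, 3, 4, 7, 0, 5, 6]
Added edge 1->7
Recompute Kahn (smallest-id tiebreak):
  initial in-degrees: [3, 0, 1, 1, 0, 3, 3, 1]
  ready (indeg=0): [1, 4]
  pop 1: indeg[0]->2; indeg[2]->0; indeg[3]->0; indeg[7]->0 | ready=[2, 3, 4, 7] | order so far=[1]
  pop 2: no out-edges | ready=[3, 4, 7] | order so far=[1, 2]
  pop 3: no out-edges | ready=[4, 7] | order so far=[1, 2, 3]
  pop 4: indeg[0]->1; indeg[5]->2; indeg[6]->2 | ready=[7] | order so far=[1, 2, 3, 4]
  pop 7: indeg[0]->0; indeg[5]->1 | ready=[0] | order so far=[1, 2, 3, 4, 7]
  pop 0: indeg[5]->0; indeg[6]->1 | ready=[5] | order so far=[1, 2, 3, 4, 7, 0]
  pop 5: indeg[6]->0 | ready=[6] | order so far=[1, 2, 3, 4, 7, 0, 5]
  pop 6: no out-edges | ready=[] | order so far=[1, 2, 3, 4, 7, 0, 5, 6]
New canonical toposort: [1, 2, 3, 4, 7, 0, 5, 6]
Compare positions:
  Node 0: index 5 -> 5 (same)
  Node 1: index 0 -> 0 (same)
  Node 2: index 1 -> 1 (same)
  Node 3: index 2 -> 2 (same)
  Node 4: index 3 -> 3 (same)
  Node 5: index 6 -> 6 (same)
  Node 6: index 7 -> 7 (same)
  Node 7: index 4 -> 4 (same)
Nodes that changed position: none

Answer: none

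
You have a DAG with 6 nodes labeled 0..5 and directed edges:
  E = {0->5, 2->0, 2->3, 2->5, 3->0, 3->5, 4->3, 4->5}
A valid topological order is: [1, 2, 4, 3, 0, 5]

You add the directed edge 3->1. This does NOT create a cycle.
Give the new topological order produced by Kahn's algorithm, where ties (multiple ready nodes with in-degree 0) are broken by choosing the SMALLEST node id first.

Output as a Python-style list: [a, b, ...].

Old toposort: [1, 2, 4, 3, 0, 5]
Added edge: 3->1
Position of 3 (3) > position of 1 (0). Must reorder: 3 must now come before 1.
Run Kahn's algorithm (break ties by smallest node id):
  initial in-degrees: [2, 1, 0, 2, 0, 4]
  ready (indeg=0): [2, 4]
  pop 2: indeg[0]->1; indeg[3]->1; indeg[5]->3 | ready=[4] | order so far=[2]
  pop 4: indeg[3]->0; indeg[5]->2 | ready=[3] | order so far=[2, 4]
  pop 3: indeg[0]->0; indeg[1]->0; indeg[5]->1 | ready=[0, 1] | order so far=[2, 4, 3]
  pop 0: indeg[5]->0 | ready=[1, 5] | order so far=[2, 4, 3, 0]
  pop 1: no out-edges | ready=[5] | order so far=[2, 4, 3, 0, 1]
  pop 5: no out-edges | ready=[] | order so far=[2, 4, 3, 0, 1, 5]
  Result: [2, 4, 3, 0, 1, 5]

Answer: [2, 4, 3, 0, 1, 5]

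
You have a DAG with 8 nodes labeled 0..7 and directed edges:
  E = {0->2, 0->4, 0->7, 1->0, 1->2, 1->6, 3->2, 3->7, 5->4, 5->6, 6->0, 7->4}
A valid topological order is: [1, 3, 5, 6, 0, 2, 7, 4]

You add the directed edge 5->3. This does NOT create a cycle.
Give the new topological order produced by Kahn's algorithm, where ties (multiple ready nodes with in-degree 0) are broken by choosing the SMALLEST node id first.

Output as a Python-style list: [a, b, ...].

Old toposort: [1, 3, 5, 6, 0, 2, 7, 4]
Added edge: 5->3
Position of 5 (2) > position of 3 (1). Must reorder: 5 must now come before 3.
Run Kahn's algorithm (break ties by smallest node id):
  initial in-degrees: [2, 0, 3, 1, 3, 0, 2, 2]
  ready (indeg=0): [1, 5]
  pop 1: indeg[0]->1; indeg[2]->2; indeg[6]->1 | ready=[5] | order so far=[1]
  pop 5: indeg[3]->0; indeg[4]->2; indeg[6]->0 | ready=[3, 6] | order so far=[1, 5]
  pop 3: indeg[2]->1; indeg[7]->1 | ready=[6] | order so far=[1, 5, 3]
  pop 6: indeg[0]->0 | ready=[0] | order so far=[1, 5, 3, 6]
  pop 0: indeg[2]->0; indeg[4]->1; indeg[7]->0 | ready=[2, 7] | order so far=[1, 5, 3, 6, 0]
  pop 2: no out-edges | ready=[7] | order so far=[1, 5, 3, 6, 0, 2]
  pop 7: indeg[4]->0 | ready=[4] | order so far=[1, 5, 3, 6, 0, 2, 7]
  pop 4: no out-edges | ready=[] | order so far=[1, 5, 3, 6, 0, 2, 7, 4]
  Result: [1, 5, 3, 6, 0, 2, 7, 4]

Answer: [1, 5, 3, 6, 0, 2, 7, 4]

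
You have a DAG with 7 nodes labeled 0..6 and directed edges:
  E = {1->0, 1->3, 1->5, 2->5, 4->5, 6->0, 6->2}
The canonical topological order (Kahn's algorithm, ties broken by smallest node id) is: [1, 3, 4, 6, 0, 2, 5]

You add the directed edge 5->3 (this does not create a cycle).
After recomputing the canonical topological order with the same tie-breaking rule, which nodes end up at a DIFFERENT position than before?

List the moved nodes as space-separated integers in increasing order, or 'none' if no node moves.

Old toposort: [1, 3, 4, 6, 0, 2, 5]
Added edge 5->3
Recompute Kahn (smallest-id tiebreak):
  initial in-degrees: [2, 0, 1, 2, 0, 3, 0]
  ready (indeg=0): [1, 4, 6]
  pop 1: indeg[0]->1; indeg[3]->1; indeg[5]->2 | ready=[4, 6] | order so far=[1]
  pop 4: indeg[5]->1 | ready=[6] | order so far=[1, 4]
  pop 6: indeg[0]->0; indeg[2]->0 | ready=[0, 2] | order so far=[1, 4, 6]
  pop 0: no out-edges | ready=[2] | order so far=[1, 4, 6, 0]
  pop 2: indeg[5]->0 | ready=[5] | order so far=[1, 4, 6, 0, 2]
  pop 5: indeg[3]->0 | ready=[3] | order so far=[1, 4, 6, 0, 2, 5]
  pop 3: no out-edges | ready=[] | order so far=[1, 4, 6, 0, 2, 5, 3]
New canonical toposort: [1, 4, 6, 0, 2, 5, 3]
Compare positions:
  Node 0: index 4 -> 3 (moved)
  Node 1: index 0 -> 0 (same)
  Node 2: index 5 -> 4 (moved)
  Node 3: index 1 -> 6 (moved)
  Node 4: index 2 -> 1 (moved)
  Node 5: index 6 -> 5 (moved)
  Node 6: index 3 -> 2 (moved)
Nodes that changed position: 0 2 3 4 5 6

Answer: 0 2 3 4 5 6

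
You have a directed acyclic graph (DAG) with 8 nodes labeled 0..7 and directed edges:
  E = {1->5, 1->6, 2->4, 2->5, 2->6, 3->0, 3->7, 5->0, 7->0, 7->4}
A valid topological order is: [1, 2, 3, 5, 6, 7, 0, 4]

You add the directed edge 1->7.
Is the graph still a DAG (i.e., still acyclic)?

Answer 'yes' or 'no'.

Answer: yes

Derivation:
Given toposort: [1, 2, 3, 5, 6, 7, 0, 4]
Position of 1: index 0; position of 7: index 5
New edge 1->7: forward
Forward edge: respects the existing order. Still a DAG, same toposort still valid.
Still a DAG? yes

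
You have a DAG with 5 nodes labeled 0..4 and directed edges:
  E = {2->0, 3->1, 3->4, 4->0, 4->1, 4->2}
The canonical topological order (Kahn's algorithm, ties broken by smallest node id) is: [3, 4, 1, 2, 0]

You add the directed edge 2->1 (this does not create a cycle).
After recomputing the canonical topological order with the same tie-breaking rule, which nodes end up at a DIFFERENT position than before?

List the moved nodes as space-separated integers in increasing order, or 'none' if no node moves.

Answer: 0 1 2

Derivation:
Old toposort: [3, 4, 1, 2, 0]
Added edge 2->1
Recompute Kahn (smallest-id tiebreak):
  initial in-degrees: [2, 3, 1, 0, 1]
  ready (indeg=0): [3]
  pop 3: indeg[1]->2; indeg[4]->0 | ready=[4] | order so far=[3]
  pop 4: indeg[0]->1; indeg[1]->1; indeg[2]->0 | ready=[2] | order so far=[3, 4]
  pop 2: indeg[0]->0; indeg[1]->0 | ready=[0, 1] | order so far=[3, 4, 2]
  pop 0: no out-edges | ready=[1] | order so far=[3, 4, 2, 0]
  pop 1: no out-edges | ready=[] | order so far=[3, 4, 2, 0, 1]
New canonical toposort: [3, 4, 2, 0, 1]
Compare positions:
  Node 0: index 4 -> 3 (moved)
  Node 1: index 2 -> 4 (moved)
  Node 2: index 3 -> 2 (moved)
  Node 3: index 0 -> 0 (same)
  Node 4: index 1 -> 1 (same)
Nodes that changed position: 0 1 2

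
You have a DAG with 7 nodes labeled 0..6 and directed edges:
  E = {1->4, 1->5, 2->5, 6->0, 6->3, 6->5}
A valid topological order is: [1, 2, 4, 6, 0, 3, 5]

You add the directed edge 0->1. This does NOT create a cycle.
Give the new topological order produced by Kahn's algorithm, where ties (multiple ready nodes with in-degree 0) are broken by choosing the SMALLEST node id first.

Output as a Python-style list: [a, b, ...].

Old toposort: [1, 2, 4, 6, 0, 3, 5]
Added edge: 0->1
Position of 0 (4) > position of 1 (0). Must reorder: 0 must now come before 1.
Run Kahn's algorithm (break ties by smallest node id):
  initial in-degrees: [1, 1, 0, 1, 1, 3, 0]
  ready (indeg=0): [2, 6]
  pop 2: indeg[5]->2 | ready=[6] | order so far=[2]
  pop 6: indeg[0]->0; indeg[3]->0; indeg[5]->1 | ready=[0, 3] | order so far=[2, 6]
  pop 0: indeg[1]->0 | ready=[1, 3] | order so far=[2, 6, 0]
  pop 1: indeg[4]->0; indeg[5]->0 | ready=[3, 4, 5] | order so far=[2, 6, 0, 1]
  pop 3: no out-edges | ready=[4, 5] | order so far=[2, 6, 0, 1, 3]
  pop 4: no out-edges | ready=[5] | order so far=[2, 6, 0, 1, 3, 4]
  pop 5: no out-edges | ready=[] | order so far=[2, 6, 0, 1, 3, 4, 5]
  Result: [2, 6, 0, 1, 3, 4, 5]

Answer: [2, 6, 0, 1, 3, 4, 5]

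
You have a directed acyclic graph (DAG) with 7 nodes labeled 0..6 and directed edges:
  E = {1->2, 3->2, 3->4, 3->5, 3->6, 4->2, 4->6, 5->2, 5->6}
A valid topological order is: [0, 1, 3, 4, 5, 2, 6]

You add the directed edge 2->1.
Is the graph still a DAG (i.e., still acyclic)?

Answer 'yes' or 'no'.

Answer: no

Derivation:
Given toposort: [0, 1, 3, 4, 5, 2, 6]
Position of 2: index 5; position of 1: index 1
New edge 2->1: backward (u after v in old order)
Backward edge: old toposort is now invalid. Check if this creates a cycle.
Does 1 already reach 2? Reachable from 1: [1, 2]. YES -> cycle!
Still a DAG? no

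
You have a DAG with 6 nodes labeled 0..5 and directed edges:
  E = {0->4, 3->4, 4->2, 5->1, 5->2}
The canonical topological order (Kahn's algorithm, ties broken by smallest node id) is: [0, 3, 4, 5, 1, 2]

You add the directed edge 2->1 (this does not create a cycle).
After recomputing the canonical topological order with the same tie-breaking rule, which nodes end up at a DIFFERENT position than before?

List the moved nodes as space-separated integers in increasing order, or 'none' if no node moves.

Answer: 1 2

Derivation:
Old toposort: [0, 3, 4, 5, 1, 2]
Added edge 2->1
Recompute Kahn (smallest-id tiebreak):
  initial in-degrees: [0, 2, 2, 0, 2, 0]
  ready (indeg=0): [0, 3, 5]
  pop 0: indeg[4]->1 | ready=[3, 5] | order so far=[0]
  pop 3: indeg[4]->0 | ready=[4, 5] | order so far=[0, 3]
  pop 4: indeg[2]->1 | ready=[5] | order so far=[0, 3, 4]
  pop 5: indeg[1]->1; indeg[2]->0 | ready=[2] | order so far=[0, 3, 4, 5]
  pop 2: indeg[1]->0 | ready=[1] | order so far=[0, 3, 4, 5, 2]
  pop 1: no out-edges | ready=[] | order so far=[0, 3, 4, 5, 2, 1]
New canonical toposort: [0, 3, 4, 5, 2, 1]
Compare positions:
  Node 0: index 0 -> 0 (same)
  Node 1: index 4 -> 5 (moved)
  Node 2: index 5 -> 4 (moved)
  Node 3: index 1 -> 1 (same)
  Node 4: index 2 -> 2 (same)
  Node 5: index 3 -> 3 (same)
Nodes that changed position: 1 2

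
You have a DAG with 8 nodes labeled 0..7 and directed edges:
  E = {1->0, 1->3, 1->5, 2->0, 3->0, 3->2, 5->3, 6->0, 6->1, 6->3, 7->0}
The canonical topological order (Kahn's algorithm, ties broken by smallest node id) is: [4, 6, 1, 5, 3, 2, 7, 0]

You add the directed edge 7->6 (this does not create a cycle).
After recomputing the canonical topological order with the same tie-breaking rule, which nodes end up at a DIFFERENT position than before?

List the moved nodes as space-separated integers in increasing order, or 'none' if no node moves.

Answer: 1 2 3 5 6 7

Derivation:
Old toposort: [4, 6, 1, 5, 3, 2, 7, 0]
Added edge 7->6
Recompute Kahn (smallest-id tiebreak):
  initial in-degrees: [5, 1, 1, 3, 0, 1, 1, 0]
  ready (indeg=0): [4, 7]
  pop 4: no out-edges | ready=[7] | order so far=[4]
  pop 7: indeg[0]->4; indeg[6]->0 | ready=[6] | order so far=[4, 7]
  pop 6: indeg[0]->3; indeg[1]->0; indeg[3]->2 | ready=[1] | order so far=[4, 7, 6]
  pop 1: indeg[0]->2; indeg[3]->1; indeg[5]->0 | ready=[5] | order so far=[4, 7, 6, 1]
  pop 5: indeg[3]->0 | ready=[3] | order so far=[4, 7, 6, 1, 5]
  pop 3: indeg[0]->1; indeg[2]->0 | ready=[2] | order so far=[4, 7, 6, 1, 5, 3]
  pop 2: indeg[0]->0 | ready=[0] | order so far=[4, 7, 6, 1, 5, 3, 2]
  pop 0: no out-edges | ready=[] | order so far=[4, 7, 6, 1, 5, 3, 2, 0]
New canonical toposort: [4, 7, 6, 1, 5, 3, 2, 0]
Compare positions:
  Node 0: index 7 -> 7 (same)
  Node 1: index 2 -> 3 (moved)
  Node 2: index 5 -> 6 (moved)
  Node 3: index 4 -> 5 (moved)
  Node 4: index 0 -> 0 (same)
  Node 5: index 3 -> 4 (moved)
  Node 6: index 1 -> 2 (moved)
  Node 7: index 6 -> 1 (moved)
Nodes that changed position: 1 2 3 5 6 7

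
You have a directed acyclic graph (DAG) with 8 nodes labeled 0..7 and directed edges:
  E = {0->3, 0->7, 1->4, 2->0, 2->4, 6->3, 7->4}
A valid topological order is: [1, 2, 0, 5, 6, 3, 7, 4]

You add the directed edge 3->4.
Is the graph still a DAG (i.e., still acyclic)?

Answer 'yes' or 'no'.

Answer: yes

Derivation:
Given toposort: [1, 2, 0, 5, 6, 3, 7, 4]
Position of 3: index 5; position of 4: index 7
New edge 3->4: forward
Forward edge: respects the existing order. Still a DAG, same toposort still valid.
Still a DAG? yes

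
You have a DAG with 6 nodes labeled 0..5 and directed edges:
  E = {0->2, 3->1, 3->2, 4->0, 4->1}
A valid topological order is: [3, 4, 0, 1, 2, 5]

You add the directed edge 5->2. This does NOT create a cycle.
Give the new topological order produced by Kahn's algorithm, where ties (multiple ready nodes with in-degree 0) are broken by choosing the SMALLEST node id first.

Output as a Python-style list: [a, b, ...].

Answer: [3, 4, 0, 1, 5, 2]

Derivation:
Old toposort: [3, 4, 0, 1, 2, 5]
Added edge: 5->2
Position of 5 (5) > position of 2 (4). Must reorder: 5 must now come before 2.
Run Kahn's algorithm (break ties by smallest node id):
  initial in-degrees: [1, 2, 3, 0, 0, 0]
  ready (indeg=0): [3, 4, 5]
  pop 3: indeg[1]->1; indeg[2]->2 | ready=[4, 5] | order so far=[3]
  pop 4: indeg[0]->0; indeg[1]->0 | ready=[0, 1, 5] | order so far=[3, 4]
  pop 0: indeg[2]->1 | ready=[1, 5] | order so far=[3, 4, 0]
  pop 1: no out-edges | ready=[5] | order so far=[3, 4, 0, 1]
  pop 5: indeg[2]->0 | ready=[2] | order so far=[3, 4, 0, 1, 5]
  pop 2: no out-edges | ready=[] | order so far=[3, 4, 0, 1, 5, 2]
  Result: [3, 4, 0, 1, 5, 2]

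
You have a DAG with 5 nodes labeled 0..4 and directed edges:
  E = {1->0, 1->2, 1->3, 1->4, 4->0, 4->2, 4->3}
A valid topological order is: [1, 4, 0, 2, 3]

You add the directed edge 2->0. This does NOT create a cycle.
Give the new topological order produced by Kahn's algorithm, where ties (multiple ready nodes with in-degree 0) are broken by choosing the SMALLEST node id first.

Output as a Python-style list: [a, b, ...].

Old toposort: [1, 4, 0, 2, 3]
Added edge: 2->0
Position of 2 (3) > position of 0 (2). Must reorder: 2 must now come before 0.
Run Kahn's algorithm (break ties by smallest node id):
  initial in-degrees: [3, 0, 2, 2, 1]
  ready (indeg=0): [1]
  pop 1: indeg[0]->2; indeg[2]->1; indeg[3]->1; indeg[4]->0 | ready=[4] | order so far=[1]
  pop 4: indeg[0]->1; indeg[2]->0; indeg[3]->0 | ready=[2, 3] | order so far=[1, 4]
  pop 2: indeg[0]->0 | ready=[0, 3] | order so far=[1, 4, 2]
  pop 0: no out-edges | ready=[3] | order so far=[1, 4, 2, 0]
  pop 3: no out-edges | ready=[] | order so far=[1, 4, 2, 0, 3]
  Result: [1, 4, 2, 0, 3]

Answer: [1, 4, 2, 0, 3]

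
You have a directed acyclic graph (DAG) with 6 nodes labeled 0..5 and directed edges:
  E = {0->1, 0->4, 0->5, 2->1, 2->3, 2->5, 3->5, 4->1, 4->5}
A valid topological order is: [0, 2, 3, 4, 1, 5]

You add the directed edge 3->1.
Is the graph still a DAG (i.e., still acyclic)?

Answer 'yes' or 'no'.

Answer: yes

Derivation:
Given toposort: [0, 2, 3, 4, 1, 5]
Position of 3: index 2; position of 1: index 4
New edge 3->1: forward
Forward edge: respects the existing order. Still a DAG, same toposort still valid.
Still a DAG? yes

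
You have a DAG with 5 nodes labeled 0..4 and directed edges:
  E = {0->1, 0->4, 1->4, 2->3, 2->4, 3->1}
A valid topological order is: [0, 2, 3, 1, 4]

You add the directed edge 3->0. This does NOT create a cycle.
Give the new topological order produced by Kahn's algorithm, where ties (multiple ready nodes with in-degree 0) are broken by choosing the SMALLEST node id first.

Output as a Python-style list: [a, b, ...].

Answer: [2, 3, 0, 1, 4]

Derivation:
Old toposort: [0, 2, 3, 1, 4]
Added edge: 3->0
Position of 3 (2) > position of 0 (0). Must reorder: 3 must now come before 0.
Run Kahn's algorithm (break ties by smallest node id):
  initial in-degrees: [1, 2, 0, 1, 3]
  ready (indeg=0): [2]
  pop 2: indeg[3]->0; indeg[4]->2 | ready=[3] | order so far=[2]
  pop 3: indeg[0]->0; indeg[1]->1 | ready=[0] | order so far=[2, 3]
  pop 0: indeg[1]->0; indeg[4]->1 | ready=[1] | order so far=[2, 3, 0]
  pop 1: indeg[4]->0 | ready=[4] | order so far=[2, 3, 0, 1]
  pop 4: no out-edges | ready=[] | order so far=[2, 3, 0, 1, 4]
  Result: [2, 3, 0, 1, 4]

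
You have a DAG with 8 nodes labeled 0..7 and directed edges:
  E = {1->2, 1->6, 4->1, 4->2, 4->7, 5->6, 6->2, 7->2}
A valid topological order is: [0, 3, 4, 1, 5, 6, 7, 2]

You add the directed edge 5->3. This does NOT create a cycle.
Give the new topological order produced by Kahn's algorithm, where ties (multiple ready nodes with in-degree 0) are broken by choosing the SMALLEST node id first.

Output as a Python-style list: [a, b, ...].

Old toposort: [0, 3, 4, 1, 5, 6, 7, 2]
Added edge: 5->3
Position of 5 (4) > position of 3 (1). Must reorder: 5 must now come before 3.
Run Kahn's algorithm (break ties by smallest node id):
  initial in-degrees: [0, 1, 4, 1, 0, 0, 2, 1]
  ready (indeg=0): [0, 4, 5]
  pop 0: no out-edges | ready=[4, 5] | order so far=[0]
  pop 4: indeg[1]->0; indeg[2]->3; indeg[7]->0 | ready=[1, 5, 7] | order so far=[0, 4]
  pop 1: indeg[2]->2; indeg[6]->1 | ready=[5, 7] | order so far=[0, 4, 1]
  pop 5: indeg[3]->0; indeg[6]->0 | ready=[3, 6, 7] | order so far=[0, 4, 1, 5]
  pop 3: no out-edges | ready=[6, 7] | order so far=[0, 4, 1, 5, 3]
  pop 6: indeg[2]->1 | ready=[7] | order so far=[0, 4, 1, 5, 3, 6]
  pop 7: indeg[2]->0 | ready=[2] | order so far=[0, 4, 1, 5, 3, 6, 7]
  pop 2: no out-edges | ready=[] | order so far=[0, 4, 1, 5, 3, 6, 7, 2]
  Result: [0, 4, 1, 5, 3, 6, 7, 2]

Answer: [0, 4, 1, 5, 3, 6, 7, 2]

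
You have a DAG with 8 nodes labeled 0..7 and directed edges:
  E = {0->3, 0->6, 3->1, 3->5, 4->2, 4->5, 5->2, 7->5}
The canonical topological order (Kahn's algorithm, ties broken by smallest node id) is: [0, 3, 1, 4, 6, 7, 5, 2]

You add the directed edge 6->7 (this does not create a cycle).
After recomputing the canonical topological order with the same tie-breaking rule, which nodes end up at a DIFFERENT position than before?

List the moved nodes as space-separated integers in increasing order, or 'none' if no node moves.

Old toposort: [0, 3, 1, 4, 6, 7, 5, 2]
Added edge 6->7
Recompute Kahn (smallest-id tiebreak):
  initial in-degrees: [0, 1, 2, 1, 0, 3, 1, 1]
  ready (indeg=0): [0, 4]
  pop 0: indeg[3]->0; indeg[6]->0 | ready=[3, 4, 6] | order so far=[0]
  pop 3: indeg[1]->0; indeg[5]->2 | ready=[1, 4, 6] | order so far=[0, 3]
  pop 1: no out-edges | ready=[4, 6] | order so far=[0, 3, 1]
  pop 4: indeg[2]->1; indeg[5]->1 | ready=[6] | order so far=[0, 3, 1, 4]
  pop 6: indeg[7]->0 | ready=[7] | order so far=[0, 3, 1, 4, 6]
  pop 7: indeg[5]->0 | ready=[5] | order so far=[0, 3, 1, 4, 6, 7]
  pop 5: indeg[2]->0 | ready=[2] | order so far=[0, 3, 1, 4, 6, 7, 5]
  pop 2: no out-edges | ready=[] | order so far=[0, 3, 1, 4, 6, 7, 5, 2]
New canonical toposort: [0, 3, 1, 4, 6, 7, 5, 2]
Compare positions:
  Node 0: index 0 -> 0 (same)
  Node 1: index 2 -> 2 (same)
  Node 2: index 7 -> 7 (same)
  Node 3: index 1 -> 1 (same)
  Node 4: index 3 -> 3 (same)
  Node 5: index 6 -> 6 (same)
  Node 6: index 4 -> 4 (same)
  Node 7: index 5 -> 5 (same)
Nodes that changed position: none

Answer: none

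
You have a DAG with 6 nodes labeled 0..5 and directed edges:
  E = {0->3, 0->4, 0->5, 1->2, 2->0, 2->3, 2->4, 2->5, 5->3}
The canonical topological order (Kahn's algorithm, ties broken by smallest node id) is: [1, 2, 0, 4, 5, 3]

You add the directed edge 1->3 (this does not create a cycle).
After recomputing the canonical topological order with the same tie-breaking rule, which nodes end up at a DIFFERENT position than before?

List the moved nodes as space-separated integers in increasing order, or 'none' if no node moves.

Answer: none

Derivation:
Old toposort: [1, 2, 0, 4, 5, 3]
Added edge 1->3
Recompute Kahn (smallest-id tiebreak):
  initial in-degrees: [1, 0, 1, 4, 2, 2]
  ready (indeg=0): [1]
  pop 1: indeg[2]->0; indeg[3]->3 | ready=[2] | order so far=[1]
  pop 2: indeg[0]->0; indeg[3]->2; indeg[4]->1; indeg[5]->1 | ready=[0] | order so far=[1, 2]
  pop 0: indeg[3]->1; indeg[4]->0; indeg[5]->0 | ready=[4, 5] | order so far=[1, 2, 0]
  pop 4: no out-edges | ready=[5] | order so far=[1, 2, 0, 4]
  pop 5: indeg[3]->0 | ready=[3] | order so far=[1, 2, 0, 4, 5]
  pop 3: no out-edges | ready=[] | order so far=[1, 2, 0, 4, 5, 3]
New canonical toposort: [1, 2, 0, 4, 5, 3]
Compare positions:
  Node 0: index 2 -> 2 (same)
  Node 1: index 0 -> 0 (same)
  Node 2: index 1 -> 1 (same)
  Node 3: index 5 -> 5 (same)
  Node 4: index 3 -> 3 (same)
  Node 5: index 4 -> 4 (same)
Nodes that changed position: none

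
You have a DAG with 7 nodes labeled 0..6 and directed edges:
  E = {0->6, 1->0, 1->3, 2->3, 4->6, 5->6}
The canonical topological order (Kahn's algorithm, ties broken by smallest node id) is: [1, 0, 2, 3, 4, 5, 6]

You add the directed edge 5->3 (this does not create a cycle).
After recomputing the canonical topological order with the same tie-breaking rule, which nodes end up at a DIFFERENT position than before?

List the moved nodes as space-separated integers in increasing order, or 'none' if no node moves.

Old toposort: [1, 0, 2, 3, 4, 5, 6]
Added edge 5->3
Recompute Kahn (smallest-id tiebreak):
  initial in-degrees: [1, 0, 0, 3, 0, 0, 3]
  ready (indeg=0): [1, 2, 4, 5]
  pop 1: indeg[0]->0; indeg[3]->2 | ready=[0, 2, 4, 5] | order so far=[1]
  pop 0: indeg[6]->2 | ready=[2, 4, 5] | order so far=[1, 0]
  pop 2: indeg[3]->1 | ready=[4, 5] | order so far=[1, 0, 2]
  pop 4: indeg[6]->1 | ready=[5] | order so far=[1, 0, 2, 4]
  pop 5: indeg[3]->0; indeg[6]->0 | ready=[3, 6] | order so far=[1, 0, 2, 4, 5]
  pop 3: no out-edges | ready=[6] | order so far=[1, 0, 2, 4, 5, 3]
  pop 6: no out-edges | ready=[] | order so far=[1, 0, 2, 4, 5, 3, 6]
New canonical toposort: [1, 0, 2, 4, 5, 3, 6]
Compare positions:
  Node 0: index 1 -> 1 (same)
  Node 1: index 0 -> 0 (same)
  Node 2: index 2 -> 2 (same)
  Node 3: index 3 -> 5 (moved)
  Node 4: index 4 -> 3 (moved)
  Node 5: index 5 -> 4 (moved)
  Node 6: index 6 -> 6 (same)
Nodes that changed position: 3 4 5

Answer: 3 4 5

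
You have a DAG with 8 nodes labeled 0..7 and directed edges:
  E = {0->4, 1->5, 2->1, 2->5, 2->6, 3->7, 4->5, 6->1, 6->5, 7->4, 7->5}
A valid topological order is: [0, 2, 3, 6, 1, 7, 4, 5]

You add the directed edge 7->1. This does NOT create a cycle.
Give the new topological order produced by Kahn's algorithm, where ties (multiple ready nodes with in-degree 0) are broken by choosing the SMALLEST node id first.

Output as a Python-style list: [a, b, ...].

Answer: [0, 2, 3, 6, 7, 1, 4, 5]

Derivation:
Old toposort: [0, 2, 3, 6, 1, 7, 4, 5]
Added edge: 7->1
Position of 7 (5) > position of 1 (4). Must reorder: 7 must now come before 1.
Run Kahn's algorithm (break ties by smallest node id):
  initial in-degrees: [0, 3, 0, 0, 2, 5, 1, 1]
  ready (indeg=0): [0, 2, 3]
  pop 0: indeg[4]->1 | ready=[2, 3] | order so far=[0]
  pop 2: indeg[1]->2; indeg[5]->4; indeg[6]->0 | ready=[3, 6] | order so far=[0, 2]
  pop 3: indeg[7]->0 | ready=[6, 7] | order so far=[0, 2, 3]
  pop 6: indeg[1]->1; indeg[5]->3 | ready=[7] | order so far=[0, 2, 3, 6]
  pop 7: indeg[1]->0; indeg[4]->0; indeg[5]->2 | ready=[1, 4] | order so far=[0, 2, 3, 6, 7]
  pop 1: indeg[5]->1 | ready=[4] | order so far=[0, 2, 3, 6, 7, 1]
  pop 4: indeg[5]->0 | ready=[5] | order so far=[0, 2, 3, 6, 7, 1, 4]
  pop 5: no out-edges | ready=[] | order so far=[0, 2, 3, 6, 7, 1, 4, 5]
  Result: [0, 2, 3, 6, 7, 1, 4, 5]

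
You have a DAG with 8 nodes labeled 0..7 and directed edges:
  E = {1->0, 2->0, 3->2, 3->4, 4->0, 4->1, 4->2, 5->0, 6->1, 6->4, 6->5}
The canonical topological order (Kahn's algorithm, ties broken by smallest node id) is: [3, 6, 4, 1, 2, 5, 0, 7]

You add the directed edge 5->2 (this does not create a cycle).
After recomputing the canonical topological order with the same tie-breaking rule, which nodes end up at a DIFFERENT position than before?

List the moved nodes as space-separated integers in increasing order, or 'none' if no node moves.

Old toposort: [3, 6, 4, 1, 2, 5, 0, 7]
Added edge 5->2
Recompute Kahn (smallest-id tiebreak):
  initial in-degrees: [4, 2, 3, 0, 2, 1, 0, 0]
  ready (indeg=0): [3, 6, 7]
  pop 3: indeg[2]->2; indeg[4]->1 | ready=[6, 7] | order so far=[3]
  pop 6: indeg[1]->1; indeg[4]->0; indeg[5]->0 | ready=[4, 5, 7] | order so far=[3, 6]
  pop 4: indeg[0]->3; indeg[1]->0; indeg[2]->1 | ready=[1, 5, 7] | order so far=[3, 6, 4]
  pop 1: indeg[0]->2 | ready=[5, 7] | order so far=[3, 6, 4, 1]
  pop 5: indeg[0]->1; indeg[2]->0 | ready=[2, 7] | order so far=[3, 6, 4, 1, 5]
  pop 2: indeg[0]->0 | ready=[0, 7] | order so far=[3, 6, 4, 1, 5, 2]
  pop 0: no out-edges | ready=[7] | order so far=[3, 6, 4, 1, 5, 2, 0]
  pop 7: no out-edges | ready=[] | order so far=[3, 6, 4, 1, 5, 2, 0, 7]
New canonical toposort: [3, 6, 4, 1, 5, 2, 0, 7]
Compare positions:
  Node 0: index 6 -> 6 (same)
  Node 1: index 3 -> 3 (same)
  Node 2: index 4 -> 5 (moved)
  Node 3: index 0 -> 0 (same)
  Node 4: index 2 -> 2 (same)
  Node 5: index 5 -> 4 (moved)
  Node 6: index 1 -> 1 (same)
  Node 7: index 7 -> 7 (same)
Nodes that changed position: 2 5

Answer: 2 5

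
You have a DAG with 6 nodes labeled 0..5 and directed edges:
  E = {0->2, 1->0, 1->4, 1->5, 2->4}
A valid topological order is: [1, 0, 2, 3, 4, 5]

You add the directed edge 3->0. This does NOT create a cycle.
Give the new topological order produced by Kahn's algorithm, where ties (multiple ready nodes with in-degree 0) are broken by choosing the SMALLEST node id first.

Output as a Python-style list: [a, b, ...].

Old toposort: [1, 0, 2, 3, 4, 5]
Added edge: 3->0
Position of 3 (3) > position of 0 (1). Must reorder: 3 must now come before 0.
Run Kahn's algorithm (break ties by smallest node id):
  initial in-degrees: [2, 0, 1, 0, 2, 1]
  ready (indeg=0): [1, 3]
  pop 1: indeg[0]->1; indeg[4]->1; indeg[5]->0 | ready=[3, 5] | order so far=[1]
  pop 3: indeg[0]->0 | ready=[0, 5] | order so far=[1, 3]
  pop 0: indeg[2]->0 | ready=[2, 5] | order so far=[1, 3, 0]
  pop 2: indeg[4]->0 | ready=[4, 5] | order so far=[1, 3, 0, 2]
  pop 4: no out-edges | ready=[5] | order so far=[1, 3, 0, 2, 4]
  pop 5: no out-edges | ready=[] | order so far=[1, 3, 0, 2, 4, 5]
  Result: [1, 3, 0, 2, 4, 5]

Answer: [1, 3, 0, 2, 4, 5]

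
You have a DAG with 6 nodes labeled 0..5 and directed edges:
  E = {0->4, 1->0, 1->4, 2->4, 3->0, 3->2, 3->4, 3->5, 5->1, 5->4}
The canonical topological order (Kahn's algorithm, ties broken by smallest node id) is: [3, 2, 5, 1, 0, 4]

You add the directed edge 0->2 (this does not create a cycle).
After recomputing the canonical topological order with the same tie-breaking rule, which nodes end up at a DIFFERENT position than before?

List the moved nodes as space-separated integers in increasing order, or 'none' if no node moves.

Answer: 0 1 2 5

Derivation:
Old toposort: [3, 2, 5, 1, 0, 4]
Added edge 0->2
Recompute Kahn (smallest-id tiebreak):
  initial in-degrees: [2, 1, 2, 0, 5, 1]
  ready (indeg=0): [3]
  pop 3: indeg[0]->1; indeg[2]->1; indeg[4]->4; indeg[5]->0 | ready=[5] | order so far=[3]
  pop 5: indeg[1]->0; indeg[4]->3 | ready=[1] | order so far=[3, 5]
  pop 1: indeg[0]->0; indeg[4]->2 | ready=[0] | order so far=[3, 5, 1]
  pop 0: indeg[2]->0; indeg[4]->1 | ready=[2] | order so far=[3, 5, 1, 0]
  pop 2: indeg[4]->0 | ready=[4] | order so far=[3, 5, 1, 0, 2]
  pop 4: no out-edges | ready=[] | order so far=[3, 5, 1, 0, 2, 4]
New canonical toposort: [3, 5, 1, 0, 2, 4]
Compare positions:
  Node 0: index 4 -> 3 (moved)
  Node 1: index 3 -> 2 (moved)
  Node 2: index 1 -> 4 (moved)
  Node 3: index 0 -> 0 (same)
  Node 4: index 5 -> 5 (same)
  Node 5: index 2 -> 1 (moved)
Nodes that changed position: 0 1 2 5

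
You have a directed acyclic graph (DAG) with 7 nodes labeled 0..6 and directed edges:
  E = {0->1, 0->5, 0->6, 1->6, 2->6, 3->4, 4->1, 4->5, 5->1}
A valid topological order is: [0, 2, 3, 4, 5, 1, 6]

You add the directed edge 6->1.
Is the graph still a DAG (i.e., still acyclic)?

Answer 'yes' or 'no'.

Answer: no

Derivation:
Given toposort: [0, 2, 3, 4, 5, 1, 6]
Position of 6: index 6; position of 1: index 5
New edge 6->1: backward (u after v in old order)
Backward edge: old toposort is now invalid. Check if this creates a cycle.
Does 1 already reach 6? Reachable from 1: [1, 6]. YES -> cycle!
Still a DAG? no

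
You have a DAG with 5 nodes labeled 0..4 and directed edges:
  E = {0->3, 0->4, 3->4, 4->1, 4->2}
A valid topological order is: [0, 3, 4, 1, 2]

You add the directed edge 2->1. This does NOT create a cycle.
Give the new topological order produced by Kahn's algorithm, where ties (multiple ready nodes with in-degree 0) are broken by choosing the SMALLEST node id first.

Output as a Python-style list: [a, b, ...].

Answer: [0, 3, 4, 2, 1]

Derivation:
Old toposort: [0, 3, 4, 1, 2]
Added edge: 2->1
Position of 2 (4) > position of 1 (3). Must reorder: 2 must now come before 1.
Run Kahn's algorithm (break ties by smallest node id):
  initial in-degrees: [0, 2, 1, 1, 2]
  ready (indeg=0): [0]
  pop 0: indeg[3]->0; indeg[4]->1 | ready=[3] | order so far=[0]
  pop 3: indeg[4]->0 | ready=[4] | order so far=[0, 3]
  pop 4: indeg[1]->1; indeg[2]->0 | ready=[2] | order so far=[0, 3, 4]
  pop 2: indeg[1]->0 | ready=[1] | order so far=[0, 3, 4, 2]
  pop 1: no out-edges | ready=[] | order so far=[0, 3, 4, 2, 1]
  Result: [0, 3, 4, 2, 1]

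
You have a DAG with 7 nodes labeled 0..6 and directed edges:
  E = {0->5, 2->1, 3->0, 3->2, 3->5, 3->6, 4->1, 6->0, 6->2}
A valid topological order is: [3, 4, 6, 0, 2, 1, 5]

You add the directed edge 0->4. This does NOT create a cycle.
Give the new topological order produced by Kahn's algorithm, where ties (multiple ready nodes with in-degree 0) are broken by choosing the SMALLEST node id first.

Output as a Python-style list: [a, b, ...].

Old toposort: [3, 4, 6, 0, 2, 1, 5]
Added edge: 0->4
Position of 0 (3) > position of 4 (1). Must reorder: 0 must now come before 4.
Run Kahn's algorithm (break ties by smallest node id):
  initial in-degrees: [2, 2, 2, 0, 1, 2, 1]
  ready (indeg=0): [3]
  pop 3: indeg[0]->1; indeg[2]->1; indeg[5]->1; indeg[6]->0 | ready=[6] | order so far=[3]
  pop 6: indeg[0]->0; indeg[2]->0 | ready=[0, 2] | order so far=[3, 6]
  pop 0: indeg[4]->0; indeg[5]->0 | ready=[2, 4, 5] | order so far=[3, 6, 0]
  pop 2: indeg[1]->1 | ready=[4, 5] | order so far=[3, 6, 0, 2]
  pop 4: indeg[1]->0 | ready=[1, 5] | order so far=[3, 6, 0, 2, 4]
  pop 1: no out-edges | ready=[5] | order so far=[3, 6, 0, 2, 4, 1]
  pop 5: no out-edges | ready=[] | order so far=[3, 6, 0, 2, 4, 1, 5]
  Result: [3, 6, 0, 2, 4, 1, 5]

Answer: [3, 6, 0, 2, 4, 1, 5]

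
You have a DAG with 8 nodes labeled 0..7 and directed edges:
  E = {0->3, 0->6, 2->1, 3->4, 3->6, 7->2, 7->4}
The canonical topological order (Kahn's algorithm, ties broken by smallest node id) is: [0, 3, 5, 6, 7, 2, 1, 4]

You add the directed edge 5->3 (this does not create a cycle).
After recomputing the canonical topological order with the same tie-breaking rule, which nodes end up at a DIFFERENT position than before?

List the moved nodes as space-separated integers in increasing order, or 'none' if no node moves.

Old toposort: [0, 3, 5, 6, 7, 2, 1, 4]
Added edge 5->3
Recompute Kahn (smallest-id tiebreak):
  initial in-degrees: [0, 1, 1, 2, 2, 0, 2, 0]
  ready (indeg=0): [0, 5, 7]
  pop 0: indeg[3]->1; indeg[6]->1 | ready=[5, 7] | order so far=[0]
  pop 5: indeg[3]->0 | ready=[3, 7] | order so far=[0, 5]
  pop 3: indeg[4]->1; indeg[6]->0 | ready=[6, 7] | order so far=[0, 5, 3]
  pop 6: no out-edges | ready=[7] | order so far=[0, 5, 3, 6]
  pop 7: indeg[2]->0; indeg[4]->0 | ready=[2, 4] | order so far=[0, 5, 3, 6, 7]
  pop 2: indeg[1]->0 | ready=[1, 4] | order so far=[0, 5, 3, 6, 7, 2]
  pop 1: no out-edges | ready=[4] | order so far=[0, 5, 3, 6, 7, 2, 1]
  pop 4: no out-edges | ready=[] | order so far=[0, 5, 3, 6, 7, 2, 1, 4]
New canonical toposort: [0, 5, 3, 6, 7, 2, 1, 4]
Compare positions:
  Node 0: index 0 -> 0 (same)
  Node 1: index 6 -> 6 (same)
  Node 2: index 5 -> 5 (same)
  Node 3: index 1 -> 2 (moved)
  Node 4: index 7 -> 7 (same)
  Node 5: index 2 -> 1 (moved)
  Node 6: index 3 -> 3 (same)
  Node 7: index 4 -> 4 (same)
Nodes that changed position: 3 5

Answer: 3 5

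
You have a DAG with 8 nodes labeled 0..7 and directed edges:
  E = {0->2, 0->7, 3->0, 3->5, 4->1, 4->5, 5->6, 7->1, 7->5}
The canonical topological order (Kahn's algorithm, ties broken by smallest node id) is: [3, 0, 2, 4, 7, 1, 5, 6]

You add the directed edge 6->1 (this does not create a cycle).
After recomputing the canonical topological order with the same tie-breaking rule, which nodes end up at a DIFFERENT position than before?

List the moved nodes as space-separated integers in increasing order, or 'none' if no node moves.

Old toposort: [3, 0, 2, 4, 7, 1, 5, 6]
Added edge 6->1
Recompute Kahn (smallest-id tiebreak):
  initial in-degrees: [1, 3, 1, 0, 0, 3, 1, 1]
  ready (indeg=0): [3, 4]
  pop 3: indeg[0]->0; indeg[5]->2 | ready=[0, 4] | order so far=[3]
  pop 0: indeg[2]->0; indeg[7]->0 | ready=[2, 4, 7] | order so far=[3, 0]
  pop 2: no out-edges | ready=[4, 7] | order so far=[3, 0, 2]
  pop 4: indeg[1]->2; indeg[5]->1 | ready=[7] | order so far=[3, 0, 2, 4]
  pop 7: indeg[1]->1; indeg[5]->0 | ready=[5] | order so far=[3, 0, 2, 4, 7]
  pop 5: indeg[6]->0 | ready=[6] | order so far=[3, 0, 2, 4, 7, 5]
  pop 6: indeg[1]->0 | ready=[1] | order so far=[3, 0, 2, 4, 7, 5, 6]
  pop 1: no out-edges | ready=[] | order so far=[3, 0, 2, 4, 7, 5, 6, 1]
New canonical toposort: [3, 0, 2, 4, 7, 5, 6, 1]
Compare positions:
  Node 0: index 1 -> 1 (same)
  Node 1: index 5 -> 7 (moved)
  Node 2: index 2 -> 2 (same)
  Node 3: index 0 -> 0 (same)
  Node 4: index 3 -> 3 (same)
  Node 5: index 6 -> 5 (moved)
  Node 6: index 7 -> 6 (moved)
  Node 7: index 4 -> 4 (same)
Nodes that changed position: 1 5 6

Answer: 1 5 6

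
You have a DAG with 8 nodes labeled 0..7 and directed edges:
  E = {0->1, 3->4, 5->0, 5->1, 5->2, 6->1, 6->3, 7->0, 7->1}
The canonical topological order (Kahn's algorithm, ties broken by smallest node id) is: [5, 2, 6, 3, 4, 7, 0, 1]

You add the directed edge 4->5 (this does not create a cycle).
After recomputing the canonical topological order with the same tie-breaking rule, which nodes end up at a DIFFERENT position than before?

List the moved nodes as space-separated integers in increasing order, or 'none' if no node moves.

Answer: 2 3 4 5 6

Derivation:
Old toposort: [5, 2, 6, 3, 4, 7, 0, 1]
Added edge 4->5
Recompute Kahn (smallest-id tiebreak):
  initial in-degrees: [2, 4, 1, 1, 1, 1, 0, 0]
  ready (indeg=0): [6, 7]
  pop 6: indeg[1]->3; indeg[3]->0 | ready=[3, 7] | order so far=[6]
  pop 3: indeg[4]->0 | ready=[4, 7] | order so far=[6, 3]
  pop 4: indeg[5]->0 | ready=[5, 7] | order so far=[6, 3, 4]
  pop 5: indeg[0]->1; indeg[1]->2; indeg[2]->0 | ready=[2, 7] | order so far=[6, 3, 4, 5]
  pop 2: no out-edges | ready=[7] | order so far=[6, 3, 4, 5, 2]
  pop 7: indeg[0]->0; indeg[1]->1 | ready=[0] | order so far=[6, 3, 4, 5, 2, 7]
  pop 0: indeg[1]->0 | ready=[1] | order so far=[6, 3, 4, 5, 2, 7, 0]
  pop 1: no out-edges | ready=[] | order so far=[6, 3, 4, 5, 2, 7, 0, 1]
New canonical toposort: [6, 3, 4, 5, 2, 7, 0, 1]
Compare positions:
  Node 0: index 6 -> 6 (same)
  Node 1: index 7 -> 7 (same)
  Node 2: index 1 -> 4 (moved)
  Node 3: index 3 -> 1 (moved)
  Node 4: index 4 -> 2 (moved)
  Node 5: index 0 -> 3 (moved)
  Node 6: index 2 -> 0 (moved)
  Node 7: index 5 -> 5 (same)
Nodes that changed position: 2 3 4 5 6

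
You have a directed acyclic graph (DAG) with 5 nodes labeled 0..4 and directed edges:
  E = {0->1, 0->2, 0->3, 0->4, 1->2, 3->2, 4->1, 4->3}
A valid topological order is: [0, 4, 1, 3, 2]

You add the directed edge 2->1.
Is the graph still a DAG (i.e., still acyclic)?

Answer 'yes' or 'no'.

Given toposort: [0, 4, 1, 3, 2]
Position of 2: index 4; position of 1: index 2
New edge 2->1: backward (u after v in old order)
Backward edge: old toposort is now invalid. Check if this creates a cycle.
Does 1 already reach 2? Reachable from 1: [1, 2]. YES -> cycle!
Still a DAG? no

Answer: no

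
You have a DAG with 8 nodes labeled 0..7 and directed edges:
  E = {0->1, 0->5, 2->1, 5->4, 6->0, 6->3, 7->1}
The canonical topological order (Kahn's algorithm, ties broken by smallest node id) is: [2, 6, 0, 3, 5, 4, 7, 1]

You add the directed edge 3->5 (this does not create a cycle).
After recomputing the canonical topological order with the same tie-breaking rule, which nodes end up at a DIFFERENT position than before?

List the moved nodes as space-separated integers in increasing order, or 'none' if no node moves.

Old toposort: [2, 6, 0, 3, 5, 4, 7, 1]
Added edge 3->5
Recompute Kahn (smallest-id tiebreak):
  initial in-degrees: [1, 3, 0, 1, 1, 2, 0, 0]
  ready (indeg=0): [2, 6, 7]
  pop 2: indeg[1]->2 | ready=[6, 7] | order so far=[2]
  pop 6: indeg[0]->0; indeg[3]->0 | ready=[0, 3, 7] | order so far=[2, 6]
  pop 0: indeg[1]->1; indeg[5]->1 | ready=[3, 7] | order so far=[2, 6, 0]
  pop 3: indeg[5]->0 | ready=[5, 7] | order so far=[2, 6, 0, 3]
  pop 5: indeg[4]->0 | ready=[4, 7] | order so far=[2, 6, 0, 3, 5]
  pop 4: no out-edges | ready=[7] | order so far=[2, 6, 0, 3, 5, 4]
  pop 7: indeg[1]->0 | ready=[1] | order so far=[2, 6, 0, 3, 5, 4, 7]
  pop 1: no out-edges | ready=[] | order so far=[2, 6, 0, 3, 5, 4, 7, 1]
New canonical toposort: [2, 6, 0, 3, 5, 4, 7, 1]
Compare positions:
  Node 0: index 2 -> 2 (same)
  Node 1: index 7 -> 7 (same)
  Node 2: index 0 -> 0 (same)
  Node 3: index 3 -> 3 (same)
  Node 4: index 5 -> 5 (same)
  Node 5: index 4 -> 4 (same)
  Node 6: index 1 -> 1 (same)
  Node 7: index 6 -> 6 (same)
Nodes that changed position: none

Answer: none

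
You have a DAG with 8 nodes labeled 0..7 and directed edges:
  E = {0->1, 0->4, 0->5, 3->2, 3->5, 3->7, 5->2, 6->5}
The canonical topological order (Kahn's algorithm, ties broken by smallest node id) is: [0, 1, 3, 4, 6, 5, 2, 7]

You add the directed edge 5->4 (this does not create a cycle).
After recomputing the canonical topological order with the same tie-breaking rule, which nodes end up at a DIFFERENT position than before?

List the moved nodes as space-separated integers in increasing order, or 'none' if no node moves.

Old toposort: [0, 1, 3, 4, 6, 5, 2, 7]
Added edge 5->4
Recompute Kahn (smallest-id tiebreak):
  initial in-degrees: [0, 1, 2, 0, 2, 3, 0, 1]
  ready (indeg=0): [0, 3, 6]
  pop 0: indeg[1]->0; indeg[4]->1; indeg[5]->2 | ready=[1, 3, 6] | order so far=[0]
  pop 1: no out-edges | ready=[3, 6] | order so far=[0, 1]
  pop 3: indeg[2]->1; indeg[5]->1; indeg[7]->0 | ready=[6, 7] | order so far=[0, 1, 3]
  pop 6: indeg[5]->0 | ready=[5, 7] | order so far=[0, 1, 3, 6]
  pop 5: indeg[2]->0; indeg[4]->0 | ready=[2, 4, 7] | order so far=[0, 1, 3, 6, 5]
  pop 2: no out-edges | ready=[4, 7] | order so far=[0, 1, 3, 6, 5, 2]
  pop 4: no out-edges | ready=[7] | order so far=[0, 1, 3, 6, 5, 2, 4]
  pop 7: no out-edges | ready=[] | order so far=[0, 1, 3, 6, 5, 2, 4, 7]
New canonical toposort: [0, 1, 3, 6, 5, 2, 4, 7]
Compare positions:
  Node 0: index 0 -> 0 (same)
  Node 1: index 1 -> 1 (same)
  Node 2: index 6 -> 5 (moved)
  Node 3: index 2 -> 2 (same)
  Node 4: index 3 -> 6 (moved)
  Node 5: index 5 -> 4 (moved)
  Node 6: index 4 -> 3 (moved)
  Node 7: index 7 -> 7 (same)
Nodes that changed position: 2 4 5 6

Answer: 2 4 5 6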